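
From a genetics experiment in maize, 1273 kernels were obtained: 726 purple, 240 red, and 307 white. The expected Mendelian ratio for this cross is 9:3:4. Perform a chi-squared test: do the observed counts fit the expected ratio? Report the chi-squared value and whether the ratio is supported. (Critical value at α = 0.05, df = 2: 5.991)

Total ratio parts = 16. Expected numbers out of 1273:
  purple: 1273 × 9/16 = 716.0625
  red: 1273 × 3/16 = 238.6875
  white: 1273 × 4/16 = 318.25
χ² = Σ (O − E)² / E
  purple: (726 − 716.0625)² / 716.0625 = 0.1379
  red: (240 − 238.6875)² / 238.6875 = 0.0072
  white: (307 − 318.25)² / 318.25 = 0.3977
χ² = 0.1379 + 0.0072 + 0.3977 = 0.5428 ≈ 0.543
Degrees of freedom = 3 − 1 = 2; critical value at α = 0.05 is 5.991.
Since 0.543 < 5.991, we fail to reject the null hypothesis — the data are consistent with the 9:3:4 ratio.

0.543; consistent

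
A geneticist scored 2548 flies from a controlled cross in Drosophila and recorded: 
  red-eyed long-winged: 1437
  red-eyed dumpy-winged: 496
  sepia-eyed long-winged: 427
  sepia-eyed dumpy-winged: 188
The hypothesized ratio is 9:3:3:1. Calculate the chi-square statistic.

11.288

Expected counts for N = 2548 under a 9:3:3:1 ratio (total parts = 16):
  red-eyed long-winged: 2548 × 9/16 = 1433.25
  red-eyed dumpy-winged: 2548 × 3/16 = 477.75
  sepia-eyed long-winged: 2548 × 3/16 = 477.75
  sepia-eyed dumpy-winged: 2548 × 1/16 = 159.25
χ² = Σ (O − E)² / E
  red-eyed long-winged: (1437 − 1433.25)² / 1433.25 = 0.0098
  red-eyed dumpy-winged: (496 − 477.75)² / 477.75 = 0.6971
  sepia-eyed long-winged: (427 − 477.75)² / 477.75 = 5.3910
  sepia-eyed dumpy-winged: (188 − 159.25)² / 159.25 = 5.1903
χ² = 0.0098 + 0.6971 + 5.3910 + 5.1903 = 11.2882 ≈ 11.288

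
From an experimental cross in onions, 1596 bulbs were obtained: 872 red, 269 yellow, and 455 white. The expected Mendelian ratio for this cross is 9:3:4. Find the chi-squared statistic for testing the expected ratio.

Expected counts for N = 1596 under a 9:3:4 ratio (total parts = 16):
  red: 1596 × 9/16 = 897.75
  yellow: 1596 × 3/16 = 299.25
  white: 1596 × 4/16 = 399
χ² = Σ (O − E)² / E
  red: (872 − 897.75)² / 897.75 = 0.7386
  yellow: (269 − 299.25)² / 299.25 = 3.0579
  white: (455 − 399)² / 399 = 7.8596
χ² = 0.7386 + 3.0579 + 7.8596 = 11.6561 ≈ 11.656

11.656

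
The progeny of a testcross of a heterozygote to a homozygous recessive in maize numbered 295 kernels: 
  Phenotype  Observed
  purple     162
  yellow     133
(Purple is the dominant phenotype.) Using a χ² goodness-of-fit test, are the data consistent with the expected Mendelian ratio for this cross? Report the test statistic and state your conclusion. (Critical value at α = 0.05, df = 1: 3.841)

2.851; consistent

A testcross of a heterozygote (Aa × aa) gives a 1:1 phenotypic ratio.
The 1:1 ratio has 2 parts, so with N = 295 the expected counts are:
  purple: 295 × 1/2 = 147.5
  yellow: 295 × 1/2 = 147.5
χ² = Σ (O − E)² / E
  purple: (162 − 147.5)² / 147.5 = 1.4254
  yellow: (133 − 147.5)² / 147.5 = 1.4254
χ² = 1.4254 + 1.4254 = 2.8508 ≈ 2.851
Degrees of freedom = 2 − 1 = 1; critical value at α = 0.05 is 3.841.
Since 2.851 < 3.841, we fail to reject the null hypothesis — the data are consistent with the 1:1 ratio.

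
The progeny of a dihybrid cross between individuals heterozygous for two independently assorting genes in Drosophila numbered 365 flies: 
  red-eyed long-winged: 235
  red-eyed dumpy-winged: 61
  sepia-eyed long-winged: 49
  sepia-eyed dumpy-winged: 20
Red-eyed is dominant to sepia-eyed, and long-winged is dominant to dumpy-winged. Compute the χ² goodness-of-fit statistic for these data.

A dihybrid F₂ with independent assortment and complete dominance at both loci gives a 9:3:3:1 phenotypic ratio.
Total ratio parts = 16. Expected numbers out of 365:
  red-eyed long-winged: 365 × 9/16 = 205.3125
  red-eyed dumpy-winged: 365 × 3/16 = 68.4375
  sepia-eyed long-winged: 365 × 3/16 = 68.4375
  sepia-eyed dumpy-winged: 365 × 1/16 = 22.8125
χ² = Σ (O − E)² / E
  red-eyed long-winged: (235 − 205.3125)² / 205.3125 = 4.2927
  red-eyed dumpy-winged: (61 − 68.4375)² / 68.4375 = 0.8083
  sepia-eyed long-winged: (49 − 68.4375)² / 68.4375 = 5.5206
  sepia-eyed dumpy-winged: (20 − 22.8125)² / 22.8125 = 0.3467
χ² = 4.2927 + 0.8083 + 5.5206 + 0.3467 = 10.9683 ≈ 10.968

10.968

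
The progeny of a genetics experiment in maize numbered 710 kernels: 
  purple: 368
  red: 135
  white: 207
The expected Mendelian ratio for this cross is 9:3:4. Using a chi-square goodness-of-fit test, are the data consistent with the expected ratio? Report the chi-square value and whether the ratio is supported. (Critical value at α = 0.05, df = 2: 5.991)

7.394; not consistent

The 9:3:4 ratio has 16 parts, so with N = 710 the expected counts are:
  purple: 710 × 9/16 = 399.375
  red: 710 × 3/16 = 133.125
  white: 710 × 4/16 = 177.5
χ² = Σ (O − E)² / E
  purple: (368 − 399.375)² / 399.375 = 2.4648
  red: (135 − 133.125)² / 133.125 = 0.0264
  white: (207 − 177.5)² / 177.5 = 4.9028
χ² = 2.4648 + 0.0264 + 4.9028 = 7.394
Degrees of freedom = 3 − 1 = 2; critical value at α = 0.05 is 5.991.
Since 7.394 > 5.991, we reject the null hypothesis — the data do not fit the 9:3:4 ratio.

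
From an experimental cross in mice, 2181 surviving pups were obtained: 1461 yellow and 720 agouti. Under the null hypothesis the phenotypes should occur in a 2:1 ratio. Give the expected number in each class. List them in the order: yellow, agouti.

1454, 727

Expected counts for N = 2181 under a 2:1 ratio (total parts = 3):
  yellow: 2181 × 2/3 = 1454
  agouti: 2181 × 1/3 = 727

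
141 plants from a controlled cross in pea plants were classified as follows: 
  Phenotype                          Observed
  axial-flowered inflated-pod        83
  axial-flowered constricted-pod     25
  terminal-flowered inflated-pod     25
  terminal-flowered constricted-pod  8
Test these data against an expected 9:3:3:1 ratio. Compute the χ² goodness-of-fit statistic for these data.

0.403

The 9:3:3:1 ratio has 16 parts, so with N = 141 the expected counts are:
  axial-flowered inflated-pod: 141 × 9/16 = 79.3125
  axial-flowered constricted-pod: 141 × 3/16 = 26.4375
  terminal-flowered inflated-pod: 141 × 3/16 = 26.4375
  terminal-flowered constricted-pod: 141 × 1/16 = 8.8125
χ² = Σ (O − E)² / E
  axial-flowered inflated-pod: (83 − 79.3125)² / 79.3125 = 0.1714
  axial-flowered constricted-pod: (25 − 26.4375)² / 26.4375 = 0.0782
  terminal-flowered inflated-pod: (25 − 26.4375)² / 26.4375 = 0.0782
  terminal-flowered constricted-pod: (8 − 8.8125)² / 8.8125 = 0.0749
χ² = 0.1714 + 0.0782 + 0.0782 + 0.0749 = 0.4027 ≈ 0.403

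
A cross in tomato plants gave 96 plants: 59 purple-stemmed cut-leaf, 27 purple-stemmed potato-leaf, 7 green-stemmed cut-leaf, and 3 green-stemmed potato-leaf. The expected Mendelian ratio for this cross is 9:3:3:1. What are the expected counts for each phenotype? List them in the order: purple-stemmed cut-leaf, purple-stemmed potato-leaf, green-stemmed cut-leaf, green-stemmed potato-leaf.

54, 18, 18, 6

Total ratio parts = 16. Expected numbers out of 96:
  purple-stemmed cut-leaf: 96 × 9/16 = 54
  purple-stemmed potato-leaf: 96 × 3/16 = 18
  green-stemmed cut-leaf: 96 × 3/16 = 18
  green-stemmed potato-leaf: 96 × 1/16 = 6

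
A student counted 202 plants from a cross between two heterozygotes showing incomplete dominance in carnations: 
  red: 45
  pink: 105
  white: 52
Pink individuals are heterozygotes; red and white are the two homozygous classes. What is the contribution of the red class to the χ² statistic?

With incomplete dominance, a heterozygote × heterozygote cross gives a 1:2:1 phenotypic ratio.
Total ratio parts = 4. Expected numbers out of 202:
  red: 202 × 1/4 = 50.5
  pink: 202 × 2/4 = 101
  white: 202 × 1/4 = 50.5
Contribution of red: (45 − 50.5)² / 50.5 = 0.5990

0.599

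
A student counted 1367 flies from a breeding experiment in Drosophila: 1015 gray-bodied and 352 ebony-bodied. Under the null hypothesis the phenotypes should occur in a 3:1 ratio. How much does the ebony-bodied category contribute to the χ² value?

0.307

The 3:1 ratio has 4 parts, so with N = 1367 the expected counts are:
  gray-bodied: 1367 × 3/4 = 1025.25
  ebony-bodied: 1367 × 1/4 = 341.75
Contribution of ebony-bodied: (352 − 341.75)² / 341.75 = 0.3074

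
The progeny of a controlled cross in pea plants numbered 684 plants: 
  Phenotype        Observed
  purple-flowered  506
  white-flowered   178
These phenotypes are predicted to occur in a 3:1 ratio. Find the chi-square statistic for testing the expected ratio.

0.382

Under the 3:1 hypothesis (Σ ratio = 4, N = 684):
  purple-flowered: 684 × 3/4 = 513
  white-flowered: 684 × 1/4 = 171
χ² = Σ (O − E)² / E
  purple-flowered: (506 − 513)² / 513 = 0.0955
  white-flowered: (178 − 171)² / 171 = 0.2865
χ² = 0.0955 + 0.2865 = 0.382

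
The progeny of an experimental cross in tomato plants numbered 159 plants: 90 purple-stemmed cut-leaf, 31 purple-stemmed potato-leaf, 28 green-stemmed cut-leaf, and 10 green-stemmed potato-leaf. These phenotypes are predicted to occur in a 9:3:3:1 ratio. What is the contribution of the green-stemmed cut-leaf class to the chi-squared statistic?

Total ratio parts = 16. Expected numbers out of 159:
  purple-stemmed cut-leaf: 159 × 9/16 = 89.4375
  purple-stemmed potato-leaf: 159 × 3/16 = 29.8125
  green-stemmed cut-leaf: 159 × 3/16 = 29.8125
  green-stemmed potato-leaf: 159 × 1/16 = 9.9375
Contribution of green-stemmed cut-leaf: (28 − 29.8125)² / 29.8125 = 0.1102

0.110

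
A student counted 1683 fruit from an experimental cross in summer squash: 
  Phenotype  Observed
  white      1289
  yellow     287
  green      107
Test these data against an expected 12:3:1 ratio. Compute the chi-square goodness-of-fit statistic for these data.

3.183

The 12:3:1 ratio has 16 parts, so with N = 1683 the expected counts are:
  white: 1683 × 12/16 = 1262.25
  yellow: 1683 × 3/16 = 315.5625
  green: 1683 × 1/16 = 105.1875
χ² = Σ (O − E)² / E
  white: (1289 − 1262.25)² / 1262.25 = 0.5669
  yellow: (287 − 315.5625)² / 315.5625 = 2.5853
  green: (107 − 105.1875)² / 105.1875 = 0.0312
χ² = 0.5669 + 2.5853 + 0.0312 = 3.1834 ≈ 3.183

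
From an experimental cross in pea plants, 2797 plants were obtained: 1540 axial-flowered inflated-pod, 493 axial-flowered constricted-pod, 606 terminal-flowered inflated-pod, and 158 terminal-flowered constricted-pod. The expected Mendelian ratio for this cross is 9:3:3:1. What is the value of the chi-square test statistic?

16.892

Expected counts for N = 2797 under a 9:3:3:1 ratio (total parts = 16):
  axial-flowered inflated-pod: 2797 × 9/16 = 1573.3125
  axial-flowered constricted-pod: 2797 × 3/16 = 524.4375
  terminal-flowered inflated-pod: 2797 × 3/16 = 524.4375
  terminal-flowered constricted-pod: 2797 × 1/16 = 174.8125
χ² = Σ (O − E)² / E
  axial-flowered inflated-pod: (1540 − 1573.3125)² / 1573.3125 = 0.7053
  axial-flowered constricted-pod: (493 − 524.4375)² / 524.4375 = 1.8845
  terminal-flowered inflated-pod: (606 − 524.4375)² / 524.4375 = 12.6849
  terminal-flowered constricted-pod: (158 − 174.8125)² / 174.8125 = 1.6169
χ² = 0.7053 + 1.8845 + 12.6849 + 1.6169 = 16.8916 ≈ 16.892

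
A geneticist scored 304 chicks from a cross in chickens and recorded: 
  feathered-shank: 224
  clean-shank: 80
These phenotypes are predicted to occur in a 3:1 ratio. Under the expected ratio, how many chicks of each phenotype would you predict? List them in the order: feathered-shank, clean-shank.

The 3:1 ratio has 4 parts, so with N = 304 the expected counts are:
  feathered-shank: 304 × 3/4 = 228
  clean-shank: 304 × 1/4 = 76

228, 76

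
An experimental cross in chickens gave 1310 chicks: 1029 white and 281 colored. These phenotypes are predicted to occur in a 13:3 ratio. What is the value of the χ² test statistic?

Expected counts for N = 1310 under a 13:3 ratio (total parts = 16):
  white: 1310 × 13/16 = 1064.375
  colored: 1310 × 3/16 = 245.625
χ² = Σ (O − E)² / E
  white: (1029 − 1064.375)² / 1064.375 = 1.1757
  colored: (281 − 245.625)² / 245.625 = 5.0947
χ² = 1.1757 + 5.0947 = 6.2704 ≈ 6.270

6.270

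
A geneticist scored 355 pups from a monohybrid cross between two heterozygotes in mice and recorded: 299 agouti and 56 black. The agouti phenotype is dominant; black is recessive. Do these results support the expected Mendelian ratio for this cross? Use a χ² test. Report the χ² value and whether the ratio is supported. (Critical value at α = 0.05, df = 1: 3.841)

For a monohybrid cross between heterozygotes with complete dominance, the expected phenotypic ratio is 3:1.
Expected counts for N = 355 under a 3:1 ratio (total parts = 4):
  agouti: 355 × 3/4 = 266.25
  black: 355 × 1/4 = 88.75
χ² = Σ (O − E)² / E
  agouti: (299 − 266.25)² / 266.25 = 4.0284
  black: (56 − 88.75)² / 88.75 = 12.0852
χ² = 4.0284 + 12.0852 = 16.1136 ≈ 16.114
Degrees of freedom = 2 − 1 = 1; critical value at α = 0.05 is 3.841.
Since 16.114 > 3.841, we reject the null hypothesis — the data do not fit the 3:1 ratio.

16.114; not consistent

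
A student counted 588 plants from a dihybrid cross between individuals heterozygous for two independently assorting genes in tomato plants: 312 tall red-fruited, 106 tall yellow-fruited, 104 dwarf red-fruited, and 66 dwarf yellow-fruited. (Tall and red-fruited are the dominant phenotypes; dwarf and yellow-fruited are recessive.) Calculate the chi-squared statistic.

A dihybrid F₂ with independent assortment and complete dominance at both loci gives a 9:3:3:1 phenotypic ratio.
The 9:3:3:1 ratio has 16 parts, so with N = 588 the expected counts are:
  tall red-fruited: 588 × 9/16 = 330.75
  tall yellow-fruited: 588 × 3/16 = 110.25
  dwarf red-fruited: 588 × 3/16 = 110.25
  dwarf yellow-fruited: 588 × 1/16 = 36.75
χ² = Σ (O − E)² / E
  tall red-fruited: (312 − 330.75)² / 330.75 = 1.0629
  tall yellow-fruited: (106 − 110.25)² / 110.25 = 0.1638
  dwarf red-fruited: (104 − 110.25)² / 110.25 = 0.3543
  dwarf yellow-fruited: (66 − 36.75)² / 36.75 = 23.2806
χ² = 1.0629 + 0.1638 + 0.3543 + 23.2806 = 24.8616 ≈ 24.862

24.862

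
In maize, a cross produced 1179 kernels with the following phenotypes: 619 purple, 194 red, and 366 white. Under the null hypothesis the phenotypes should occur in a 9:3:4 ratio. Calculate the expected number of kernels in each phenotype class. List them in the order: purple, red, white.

663.1875, 221.0625, 294.75

The 9:3:4 ratio has 16 parts, so with N = 1179 the expected counts are:
  purple: 1179 × 9/16 = 663.1875
  red: 1179 × 3/16 = 221.0625
  white: 1179 × 4/16 = 294.75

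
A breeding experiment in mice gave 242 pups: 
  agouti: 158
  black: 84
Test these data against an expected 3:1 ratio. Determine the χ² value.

Total ratio parts = 4. Expected numbers out of 242:
  agouti: 242 × 3/4 = 181.5
  black: 242 × 1/4 = 60.5
χ² = Σ (O − E)² / E
  agouti: (158 − 181.5)² / 181.5 = 3.0427
  black: (84 − 60.5)² / 60.5 = 9.1281
χ² = 3.0427 + 9.1281 = 12.1708 ≈ 12.171

12.171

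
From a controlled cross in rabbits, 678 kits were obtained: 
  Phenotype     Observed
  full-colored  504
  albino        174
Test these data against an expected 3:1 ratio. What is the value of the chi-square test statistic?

Expected counts for N = 678 under a 3:1 ratio (total parts = 4):
  full-colored: 678 × 3/4 = 508.5
  albino: 678 × 1/4 = 169.5
χ² = Σ (O − E)² / E
  full-colored: (504 − 508.5)² / 508.5 = 0.0398
  albino: (174 − 169.5)² / 169.5 = 0.1195
χ² = 0.0398 + 0.1195 = 0.1593 ≈ 0.159

0.159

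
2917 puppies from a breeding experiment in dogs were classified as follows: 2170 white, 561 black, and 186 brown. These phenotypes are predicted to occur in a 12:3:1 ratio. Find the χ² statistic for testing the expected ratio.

Total ratio parts = 16. Expected numbers out of 2917:
  white: 2917 × 12/16 = 2187.75
  black: 2917 × 3/16 = 546.9375
  brown: 2917 × 1/16 = 182.3125
χ² = Σ (O − E)² / E
  white: (2170 − 2187.75)² / 2187.75 = 0.1440
  black: (561 − 546.9375)² / 546.9375 = 0.3616
  brown: (186 − 182.3125)² / 182.3125 = 0.0746
χ² = 0.1440 + 0.3616 + 0.0746 = 0.5802 ≈ 0.580

0.580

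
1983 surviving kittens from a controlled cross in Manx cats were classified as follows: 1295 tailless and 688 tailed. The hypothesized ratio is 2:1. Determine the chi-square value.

Under the 2:1 hypothesis (Σ ratio = 3, N = 1983):
  tailless: 1983 × 2/3 = 1322
  tailed: 1983 × 1/3 = 661
χ² = Σ (O − E)² / E
  tailless: (1295 − 1322)² / 1322 = 0.5514
  tailed: (688 − 661)² / 661 = 1.1029
χ² = 0.5514 + 1.1029 = 1.6543 ≈ 1.654

1.654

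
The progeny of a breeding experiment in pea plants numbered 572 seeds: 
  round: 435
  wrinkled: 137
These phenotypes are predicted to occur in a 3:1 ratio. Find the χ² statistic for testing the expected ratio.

Expected counts for N = 572 under a 3:1 ratio (total parts = 4):
  round: 572 × 3/4 = 429
  wrinkled: 572 × 1/4 = 143
χ² = Σ (O − E)² / E
  round: (435 − 429)² / 429 = 0.0839
  wrinkled: (137 − 143)² / 143 = 0.2517
χ² = 0.0839 + 0.2517 = 0.3356 ≈ 0.336

0.336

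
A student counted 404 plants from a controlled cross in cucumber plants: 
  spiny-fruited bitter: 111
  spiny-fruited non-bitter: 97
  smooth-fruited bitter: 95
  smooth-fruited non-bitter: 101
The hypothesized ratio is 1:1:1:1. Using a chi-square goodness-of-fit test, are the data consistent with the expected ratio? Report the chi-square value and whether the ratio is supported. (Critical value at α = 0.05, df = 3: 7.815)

Total ratio parts = 4. Expected numbers out of 404:
  spiny-fruited bitter: 404 × 1/4 = 101
  spiny-fruited non-bitter: 404 × 1/4 = 101
  smooth-fruited bitter: 404 × 1/4 = 101
  smooth-fruited non-bitter: 404 × 1/4 = 101
χ² = Σ (O − E)² / E
  spiny-fruited bitter: (111 − 101)² / 101 = 0.9901
  spiny-fruited non-bitter: (97 − 101)² / 101 = 0.1584
  smooth-fruited bitter: (95 − 101)² / 101 = 0.3564
  smooth-fruited non-bitter: (101 − 101)² / 101 = 0.0000
χ² = 0.9901 + 0.1584 + 0.3564 + 0.0000 = 1.5049 ≈ 1.505
Degrees of freedom = 4 − 1 = 3; critical value at α = 0.05 is 7.815.
Since 1.505 < 7.815, we fail to reject the null hypothesis — the data are consistent with the 1:1:1:1 ratio.

1.505; consistent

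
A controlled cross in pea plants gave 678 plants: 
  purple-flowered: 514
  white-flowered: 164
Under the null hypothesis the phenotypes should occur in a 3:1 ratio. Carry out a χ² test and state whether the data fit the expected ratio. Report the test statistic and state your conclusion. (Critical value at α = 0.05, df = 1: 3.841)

Total ratio parts = 4. Expected numbers out of 678:
  purple-flowered: 678 × 3/4 = 508.5
  white-flowered: 678 × 1/4 = 169.5
χ² = Σ (O − E)² / E
  purple-flowered: (514 − 508.5)² / 508.5 = 0.0595
  white-flowered: (164 − 169.5)² / 169.5 = 0.1785
χ² = 0.0595 + 0.1785 = 0.238
Degrees of freedom = 2 − 1 = 1; critical value at α = 0.05 is 3.841.
Since 0.238 < 3.841, we fail to reject the null hypothesis — the data are consistent with the 3:1 ratio.

0.238; consistent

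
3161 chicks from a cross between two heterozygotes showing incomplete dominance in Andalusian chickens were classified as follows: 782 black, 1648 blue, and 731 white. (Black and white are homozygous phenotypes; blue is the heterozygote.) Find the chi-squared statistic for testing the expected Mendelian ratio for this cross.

With incomplete dominance, a heterozygote × heterozygote cross gives a 1:2:1 phenotypic ratio.
Under the 1:2:1 hypothesis (Σ ratio = 4, N = 3161):
  black: 3161 × 1/4 = 790.25
  blue: 3161 × 2/4 = 1580.5
  white: 3161 × 1/4 = 790.25
χ² = Σ (O − E)² / E
  black: (782 − 790.25)² / 790.25 = 0.0861
  blue: (1648 − 1580.5)² / 1580.5 = 2.8828
  white: (731 − 790.25)² / 790.25 = 4.4423
χ² = 0.0861 + 2.8828 + 4.4423 = 7.4112 ≈ 7.411

7.411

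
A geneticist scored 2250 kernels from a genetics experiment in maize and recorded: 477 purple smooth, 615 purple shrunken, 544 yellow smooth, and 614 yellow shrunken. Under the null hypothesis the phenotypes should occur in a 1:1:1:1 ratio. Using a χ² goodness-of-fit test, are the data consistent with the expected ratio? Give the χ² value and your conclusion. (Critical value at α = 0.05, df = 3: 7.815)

23.220; not consistent

Expected counts for N = 2250 under a 1:1:1:1 ratio (total parts = 4):
  purple smooth: 2250 × 1/4 = 562.5
  purple shrunken: 2250 × 1/4 = 562.5
  yellow smooth: 2250 × 1/4 = 562.5
  yellow shrunken: 2250 × 1/4 = 562.5
χ² = Σ (O − E)² / E
  purple smooth: (477 − 562.5)² / 562.5 = 12.9960
  purple shrunken: (615 − 562.5)² / 562.5 = 4.9000
  yellow smooth: (544 − 562.5)² / 562.5 = 0.6084
  yellow shrunken: (614 − 562.5)² / 562.5 = 4.7151
χ² = 12.9960 + 4.9000 + 0.6084 + 4.7151 = 23.2195 ≈ 23.220
Degrees of freedom = 4 − 1 = 3; critical value at α = 0.05 is 7.815.
Since 23.220 > 7.815, we reject the null hypothesis — the data do not fit the 1:1:1:1 ratio.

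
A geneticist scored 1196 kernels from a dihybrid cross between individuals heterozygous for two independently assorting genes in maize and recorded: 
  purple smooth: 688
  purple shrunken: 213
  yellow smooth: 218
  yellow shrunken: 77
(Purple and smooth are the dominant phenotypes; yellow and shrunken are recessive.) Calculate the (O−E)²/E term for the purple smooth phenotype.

A dihybrid F₂ with independent assortment and complete dominance at both loci gives a 9:3:3:1 phenotypic ratio.
The 9:3:3:1 ratio has 16 parts, so with N = 1196 the expected counts are:
  purple smooth: 1196 × 9/16 = 672.75
  purple shrunken: 1196 × 3/16 = 224.25
  yellow smooth: 1196 × 3/16 = 224.25
  yellow shrunken: 1196 × 1/16 = 74.75
Contribution of purple smooth: (688 − 672.75)² / 672.75 = 0.3457

0.346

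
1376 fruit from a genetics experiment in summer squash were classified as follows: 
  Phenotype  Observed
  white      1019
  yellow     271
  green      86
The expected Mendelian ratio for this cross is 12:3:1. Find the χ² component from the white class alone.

0.164

The 12:3:1 ratio has 16 parts, so with N = 1376 the expected counts are:
  white: 1376 × 12/16 = 1032
  yellow: 1376 × 3/16 = 258
  green: 1376 × 1/16 = 86
Contribution of white: (1019 − 1032)² / 1032 = 0.1638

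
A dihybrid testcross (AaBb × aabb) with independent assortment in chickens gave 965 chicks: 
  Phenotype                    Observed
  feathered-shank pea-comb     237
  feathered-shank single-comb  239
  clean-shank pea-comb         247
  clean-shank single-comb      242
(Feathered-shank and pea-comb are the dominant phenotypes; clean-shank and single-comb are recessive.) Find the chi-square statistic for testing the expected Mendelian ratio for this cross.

A dihybrid testcross with independent assortment gives a 1:1:1:1 ratio.
The 1:1:1:1 ratio has 4 parts, so with N = 965 the expected counts are:
  feathered-shank pea-comb: 965 × 1/4 = 241.25
  feathered-shank single-comb: 965 × 1/4 = 241.25
  clean-shank pea-comb: 965 × 1/4 = 241.25
  clean-shank single-comb: 965 × 1/4 = 241.25
χ² = Σ (O − E)² / E
  feathered-shank pea-comb: (237 − 241.25)² / 241.25 = 0.0749
  feathered-shank single-comb: (239 − 241.25)² / 241.25 = 0.0210
  clean-shank pea-comb: (247 − 241.25)² / 241.25 = 0.1370
  clean-shank single-comb: (242 − 241.25)² / 241.25 = 0.0023
χ² = 0.0749 + 0.0210 + 0.1370 + 0.0023 = 0.2352 ≈ 0.235

0.235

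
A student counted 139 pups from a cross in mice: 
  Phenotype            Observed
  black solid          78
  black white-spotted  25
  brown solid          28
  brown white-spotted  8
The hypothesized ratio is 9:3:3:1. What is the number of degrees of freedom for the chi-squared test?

3

A goodness-of-fit test with 4 phenotype classes has df = 4 − 1 = 3.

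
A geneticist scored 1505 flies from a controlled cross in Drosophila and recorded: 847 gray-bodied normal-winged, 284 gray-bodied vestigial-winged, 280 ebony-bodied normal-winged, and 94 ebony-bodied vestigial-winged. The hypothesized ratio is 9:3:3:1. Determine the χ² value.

Total ratio parts = 16. Expected numbers out of 1505:
  gray-bodied normal-winged: 1505 × 9/16 = 846.5625
  gray-bodied vestigial-winged: 1505 × 3/16 = 282.1875
  ebony-bodied normal-winged: 1505 × 3/16 = 282.1875
  ebony-bodied vestigial-winged: 1505 × 1/16 = 94.0625
χ² = Σ (O − E)² / E
  gray-bodied normal-winged: (847 − 846.5625)² / 846.5625 = 0.0002
  gray-bodied vestigial-winged: (284 − 282.1875)² / 282.1875 = 0.0116
  ebony-bodied normal-winged: (280 − 282.1875)² / 282.1875 = 0.0170
  ebony-bodied vestigial-winged: (94 − 94.0625)² / 94.0625 = 0.0000
χ² = 0.0002 + 0.0116 + 0.0170 + 0.0000 = 0.0288 ≈ 0.029

0.029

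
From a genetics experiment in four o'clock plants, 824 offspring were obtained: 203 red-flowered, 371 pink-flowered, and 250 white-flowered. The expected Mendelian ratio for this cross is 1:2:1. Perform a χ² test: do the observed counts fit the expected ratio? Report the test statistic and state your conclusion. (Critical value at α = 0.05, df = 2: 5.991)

13.522; not consistent

Under the 1:2:1 hypothesis (Σ ratio = 4, N = 824):
  red-flowered: 824 × 1/4 = 206
  pink-flowered: 824 × 2/4 = 412
  white-flowered: 824 × 1/4 = 206
χ² = Σ (O − E)² / E
  red-flowered: (203 − 206)² / 206 = 0.0437
  pink-flowered: (371 − 412)² / 412 = 4.0801
  white-flowered: (250 − 206)² / 206 = 9.3981
χ² = 0.0437 + 4.0801 + 9.3981 = 13.5219 ≈ 13.522
Degrees of freedom = 3 − 1 = 2; critical value at α = 0.05 is 5.991.
Since 13.522 > 5.991, we reject the null hypothesis — the data do not fit the 1:2:1 ratio.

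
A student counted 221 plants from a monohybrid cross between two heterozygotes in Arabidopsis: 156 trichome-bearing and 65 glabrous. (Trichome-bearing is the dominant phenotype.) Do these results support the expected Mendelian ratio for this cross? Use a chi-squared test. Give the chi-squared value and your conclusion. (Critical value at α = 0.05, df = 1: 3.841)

2.294; consistent

For a monohybrid cross between heterozygotes with complete dominance, the expected phenotypic ratio is 3:1.
Under the 3:1 hypothesis (Σ ratio = 4, N = 221):
  trichome-bearing: 221 × 3/4 = 165.75
  glabrous: 221 × 1/4 = 55.25
χ² = Σ (O − E)² / E
  trichome-bearing: (156 − 165.75)² / 165.75 = 0.5735
  glabrous: (65 − 55.25)² / 55.25 = 1.7206
χ² = 0.5735 + 1.7206 = 2.2941 ≈ 2.294
Degrees of freedom = 2 − 1 = 1; critical value at α = 0.05 is 3.841.
Since 2.294 < 3.841, we fail to reject the null hypothesis — the data are consistent with the 3:1 ratio.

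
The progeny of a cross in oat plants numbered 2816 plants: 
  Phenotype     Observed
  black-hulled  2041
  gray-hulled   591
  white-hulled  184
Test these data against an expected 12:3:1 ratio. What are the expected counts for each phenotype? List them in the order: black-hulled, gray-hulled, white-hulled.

2112, 528, 176

Total ratio parts = 16. Expected numbers out of 2816:
  black-hulled: 2816 × 12/16 = 2112
  gray-hulled: 2816 × 3/16 = 528
  white-hulled: 2816 × 1/16 = 176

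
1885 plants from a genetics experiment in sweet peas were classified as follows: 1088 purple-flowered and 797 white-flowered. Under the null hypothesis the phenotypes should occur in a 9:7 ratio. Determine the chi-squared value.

1.653

Total ratio parts = 16. Expected numbers out of 1885:
  purple-flowered: 1885 × 9/16 = 1060.3125
  white-flowered: 1885 × 7/16 = 824.6875
χ² = Σ (O − E)² / E
  purple-flowered: (1088 − 1060.3125)² / 1060.3125 = 0.7230
  white-flowered: (797 − 824.6875)² / 824.6875 = 0.9296
χ² = 0.7230 + 0.9296 = 1.6526 ≈ 1.653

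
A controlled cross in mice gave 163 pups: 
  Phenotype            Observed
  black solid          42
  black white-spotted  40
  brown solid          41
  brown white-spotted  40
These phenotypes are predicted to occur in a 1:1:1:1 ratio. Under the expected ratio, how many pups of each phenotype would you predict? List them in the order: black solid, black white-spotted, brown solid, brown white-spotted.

Expected counts for N = 163 under a 1:1:1:1 ratio (total parts = 4):
  black solid: 163 × 1/4 = 40.75
  black white-spotted: 163 × 1/4 = 40.75
  brown solid: 163 × 1/4 = 40.75
  brown white-spotted: 163 × 1/4 = 40.75

40.75, 40.75, 40.75, 40.75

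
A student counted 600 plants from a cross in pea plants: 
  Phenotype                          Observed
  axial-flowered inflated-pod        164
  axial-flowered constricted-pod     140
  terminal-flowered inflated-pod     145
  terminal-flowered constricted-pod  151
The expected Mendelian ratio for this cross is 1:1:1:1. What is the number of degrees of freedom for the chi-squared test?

3

A goodness-of-fit test with 4 phenotype classes has df = 4 − 1 = 3.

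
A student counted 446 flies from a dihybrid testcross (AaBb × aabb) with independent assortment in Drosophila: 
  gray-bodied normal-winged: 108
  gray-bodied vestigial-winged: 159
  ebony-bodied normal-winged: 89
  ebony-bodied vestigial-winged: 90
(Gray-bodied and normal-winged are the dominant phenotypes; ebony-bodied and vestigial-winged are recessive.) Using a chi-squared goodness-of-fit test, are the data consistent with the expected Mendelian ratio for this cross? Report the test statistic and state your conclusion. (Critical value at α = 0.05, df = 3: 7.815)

A dihybrid testcross with independent assortment gives a 1:1:1:1 ratio.
The 1:1:1:1 ratio has 4 parts, so with N = 446 the expected counts are:
  gray-bodied normal-winged: 446 × 1/4 = 111.5
  gray-bodied vestigial-winged: 446 × 1/4 = 111.5
  ebony-bodied normal-winged: 446 × 1/4 = 111.5
  ebony-bodied vestigial-winged: 446 × 1/4 = 111.5
χ² = Σ (O − E)² / E
  gray-bodied normal-winged: (108 − 111.5)² / 111.5 = 0.1099
  gray-bodied vestigial-winged: (159 − 111.5)² / 111.5 = 20.2354
  ebony-bodied normal-winged: (89 − 111.5)² / 111.5 = 4.5404
  ebony-bodied vestigial-winged: (90 − 111.5)² / 111.5 = 4.1457
χ² = 0.1099 + 20.2354 + 4.5404 + 4.1457 = 29.0314 ≈ 29.031
Degrees of freedom = 4 − 1 = 3; critical value at α = 0.05 is 7.815.
Since 29.031 > 7.815, we reject the null hypothesis — the data do not fit the 1:1:1:1 ratio.

29.031; not consistent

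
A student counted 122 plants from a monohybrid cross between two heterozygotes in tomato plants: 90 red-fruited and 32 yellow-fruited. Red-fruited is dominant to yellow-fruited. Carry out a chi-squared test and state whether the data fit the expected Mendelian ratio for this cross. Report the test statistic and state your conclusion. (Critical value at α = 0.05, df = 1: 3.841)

For a monohybrid cross between heterozygotes with complete dominance, the expected phenotypic ratio is 3:1.
Under the 3:1 hypothesis (Σ ratio = 4, N = 122):
  red-fruited: 122 × 3/4 = 91.5
  yellow-fruited: 122 × 1/4 = 30.5
χ² = Σ (O − E)² / E
  red-fruited: (90 − 91.5)² / 91.5 = 0.0246
  yellow-fruited: (32 − 30.5)² / 30.5 = 0.0738
χ² = 0.0246 + 0.0738 = 0.0984 ≈ 0.098
Degrees of freedom = 2 − 1 = 1; critical value at α = 0.05 is 3.841.
Since 0.098 < 3.841, we fail to reject the null hypothesis — the data are consistent with the 3:1 ratio.

0.098; consistent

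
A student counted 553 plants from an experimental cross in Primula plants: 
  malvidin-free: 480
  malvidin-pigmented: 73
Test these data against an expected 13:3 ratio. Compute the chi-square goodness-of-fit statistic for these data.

11.178

The 13:3 ratio has 16 parts, so with N = 553 the expected counts are:
  malvidin-free: 553 × 13/16 = 449.3125
  malvidin-pigmented: 553 × 3/16 = 103.6875
χ² = Σ (O − E)² / E
  malvidin-free: (480 − 449.3125)² / 449.3125 = 2.0959
  malvidin-pigmented: (73 − 103.6875)² / 103.6875 = 9.0823
χ² = 2.0959 + 9.0823 = 11.1782 ≈ 11.178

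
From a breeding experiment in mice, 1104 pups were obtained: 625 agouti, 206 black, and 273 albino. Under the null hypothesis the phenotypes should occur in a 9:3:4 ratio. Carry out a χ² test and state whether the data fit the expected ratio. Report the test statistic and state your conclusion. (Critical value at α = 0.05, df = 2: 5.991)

Under the 9:3:4 hypothesis (Σ ratio = 16, N = 1104):
  agouti: 1104 × 9/16 = 621
  black: 1104 × 3/16 = 207
  albino: 1104 × 4/16 = 276
χ² = Σ (O − E)² / E
  agouti: (625 − 621)² / 621 = 0.0258
  black: (206 − 207)² / 207 = 0.0048
  albino: (273 − 276)² / 276 = 0.0326
χ² = 0.0258 + 0.0048 + 0.0326 = 0.0632 ≈ 0.063
Degrees of freedom = 3 − 1 = 2; critical value at α = 0.05 is 5.991.
Since 0.063 < 5.991, we fail to reject the null hypothesis — the data are consistent with the 9:3:4 ratio.

0.063; consistent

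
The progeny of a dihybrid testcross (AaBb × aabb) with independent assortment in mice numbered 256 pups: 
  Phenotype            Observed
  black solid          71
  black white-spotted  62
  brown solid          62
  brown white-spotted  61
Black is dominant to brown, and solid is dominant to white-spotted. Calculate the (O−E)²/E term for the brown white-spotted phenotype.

0.141

A dihybrid testcross with independent assortment gives a 1:1:1:1 ratio.
Under the 1:1:1:1 hypothesis (Σ ratio = 4, N = 256):
  black solid: 256 × 1/4 = 64
  black white-spotted: 256 × 1/4 = 64
  brown solid: 256 × 1/4 = 64
  brown white-spotted: 256 × 1/4 = 64
Contribution of brown white-spotted: (61 − 64)² / 64 = 0.1406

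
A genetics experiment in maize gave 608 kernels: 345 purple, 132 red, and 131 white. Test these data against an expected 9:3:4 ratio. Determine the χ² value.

5.770

The 9:3:4 ratio has 16 parts, so with N = 608 the expected counts are:
  purple: 608 × 9/16 = 342
  red: 608 × 3/16 = 114
  white: 608 × 4/16 = 152
χ² = Σ (O − E)² / E
  purple: (345 − 342)² / 342 = 0.0263
  red: (132 − 114)² / 114 = 2.8421
  white: (131 − 152)² / 152 = 2.9013
χ² = 0.0263 + 2.8421 + 2.9013 = 5.7697 ≈ 5.770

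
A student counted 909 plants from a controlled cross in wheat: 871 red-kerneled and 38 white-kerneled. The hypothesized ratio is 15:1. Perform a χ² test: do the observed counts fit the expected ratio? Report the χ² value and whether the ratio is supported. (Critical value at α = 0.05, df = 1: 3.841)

The 15:1 ratio has 16 parts, so with N = 909 the expected counts are:
  red-kerneled: 909 × 15/16 = 852.1875
  white-kerneled: 909 × 1/16 = 56.8125
χ² = Σ (O − E)² / E
  red-kerneled: (871 − 852.1875)² / 852.1875 = 0.4153
  white-kerneled: (38 − 56.8125)² / 56.8125 = 6.2294
χ² = 0.4153 + 6.2294 = 6.6447 ≈ 6.645
Degrees of freedom = 2 − 1 = 1; critical value at α = 0.05 is 3.841.
Since 6.645 > 3.841, we reject the null hypothesis — the data do not fit the 15:1 ratio.

6.645; not consistent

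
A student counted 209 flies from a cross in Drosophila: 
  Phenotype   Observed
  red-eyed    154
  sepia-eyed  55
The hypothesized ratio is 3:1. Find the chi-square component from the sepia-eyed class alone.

0.145

Expected counts for N = 209 under a 3:1 ratio (total parts = 4):
  red-eyed: 209 × 3/4 = 156.75
  sepia-eyed: 209 × 1/4 = 52.25
Contribution of sepia-eyed: (55 − 52.25)² / 52.25 = 0.1447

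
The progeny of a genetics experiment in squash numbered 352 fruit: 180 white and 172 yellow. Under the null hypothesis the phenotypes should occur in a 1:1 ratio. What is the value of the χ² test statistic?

The 1:1 ratio has 2 parts, so with N = 352 the expected counts are:
  white: 352 × 1/2 = 176
  yellow: 352 × 1/2 = 176
χ² = Σ (O − E)² / E
  white: (180 − 176)² / 176 = 0.0909
  yellow: (172 − 176)² / 176 = 0.0909
χ² = 0.0909 + 0.0909 = 0.1818 ≈ 0.182

0.182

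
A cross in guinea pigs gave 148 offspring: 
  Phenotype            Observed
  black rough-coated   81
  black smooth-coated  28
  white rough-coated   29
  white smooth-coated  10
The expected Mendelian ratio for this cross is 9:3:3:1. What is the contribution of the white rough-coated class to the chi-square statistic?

Total ratio parts = 16. Expected numbers out of 148:
  black rough-coated: 148 × 9/16 = 83.25
  black smooth-coated: 148 × 3/16 = 27.75
  white rough-coated: 148 × 3/16 = 27.75
  white smooth-coated: 148 × 1/16 = 9.25
Contribution of white rough-coated: (29 − 27.75)² / 27.75 = 0.0563

0.056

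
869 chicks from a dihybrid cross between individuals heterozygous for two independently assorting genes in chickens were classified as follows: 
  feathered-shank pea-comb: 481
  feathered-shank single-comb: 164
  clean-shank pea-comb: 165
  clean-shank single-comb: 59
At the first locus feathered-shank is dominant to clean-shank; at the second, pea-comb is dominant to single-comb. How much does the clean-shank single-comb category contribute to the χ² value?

0.405

A dihybrid F₂ with independent assortment and complete dominance at both loci gives a 9:3:3:1 phenotypic ratio.
Total ratio parts = 16. Expected numbers out of 869:
  feathered-shank pea-comb: 869 × 9/16 = 488.8125
  feathered-shank single-comb: 869 × 3/16 = 162.9375
  clean-shank pea-comb: 869 × 3/16 = 162.9375
  clean-shank single-comb: 869 × 1/16 = 54.3125
Contribution of clean-shank single-comb: (59 − 54.3125)² / 54.3125 = 0.4046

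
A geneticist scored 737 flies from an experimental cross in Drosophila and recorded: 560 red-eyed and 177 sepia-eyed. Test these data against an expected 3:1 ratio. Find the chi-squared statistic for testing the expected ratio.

Expected counts for N = 737 under a 3:1 ratio (total parts = 4):
  red-eyed: 737 × 3/4 = 552.75
  sepia-eyed: 737 × 1/4 = 184.25
χ² = Σ (O − E)² / E
  red-eyed: (560 − 552.75)² / 552.75 = 0.0951
  sepia-eyed: (177 − 184.25)² / 184.25 = 0.2853
χ² = 0.0951 + 0.2853 = 0.3804 ≈ 0.380

0.380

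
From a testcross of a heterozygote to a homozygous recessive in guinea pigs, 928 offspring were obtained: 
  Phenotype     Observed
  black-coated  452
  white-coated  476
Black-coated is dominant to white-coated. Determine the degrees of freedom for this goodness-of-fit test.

1

A testcross of a heterozygote (Aa × aa) gives a 1:1 phenotypic ratio.
A goodness-of-fit test with 2 phenotype classes has df = 2 − 1 = 1.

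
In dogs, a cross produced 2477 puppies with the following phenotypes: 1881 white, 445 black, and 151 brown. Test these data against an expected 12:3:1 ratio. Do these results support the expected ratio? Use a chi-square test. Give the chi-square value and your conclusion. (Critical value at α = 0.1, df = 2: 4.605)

1.198; consistent

Expected counts for N = 2477 under a 12:3:1 ratio (total parts = 16):
  white: 2477 × 12/16 = 1857.75
  black: 2477 × 3/16 = 464.4375
  brown: 2477 × 1/16 = 154.8125
χ² = Σ (O − E)² / E
  white: (1881 − 1857.75)² / 1857.75 = 0.2910
  black: (445 − 464.4375)² / 464.4375 = 0.8135
  brown: (151 − 154.8125)² / 154.8125 = 0.0939
χ² = 0.2910 + 0.8135 + 0.0939 = 1.1984 ≈ 1.198
Degrees of freedom = 3 − 1 = 2; critical value at α = 0.1 is 4.605.
Since 1.198 < 4.605, we fail to reject the null hypothesis — the data are consistent with the 12:3:1 ratio.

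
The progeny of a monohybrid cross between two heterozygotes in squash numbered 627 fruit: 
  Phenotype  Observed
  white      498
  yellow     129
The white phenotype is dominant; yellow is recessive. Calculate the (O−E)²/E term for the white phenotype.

For a monohybrid cross between heterozygotes with complete dominance, the expected phenotypic ratio is 3:1.
The 3:1 ratio has 4 parts, so with N = 627 the expected counts are:
  white: 627 × 3/4 = 470.25
  yellow: 627 × 1/4 = 156.75
Contribution of white: (498 − 470.25)² / 470.25 = 1.6376

1.638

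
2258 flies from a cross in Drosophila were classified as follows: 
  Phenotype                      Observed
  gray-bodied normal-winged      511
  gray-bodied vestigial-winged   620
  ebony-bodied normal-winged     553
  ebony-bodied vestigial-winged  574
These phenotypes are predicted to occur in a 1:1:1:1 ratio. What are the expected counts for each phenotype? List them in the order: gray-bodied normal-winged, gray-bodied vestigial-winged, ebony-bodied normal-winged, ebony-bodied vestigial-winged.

The 1:1:1:1 ratio has 4 parts, so with N = 2258 the expected counts are:
  gray-bodied normal-winged: 2258 × 1/4 = 564.5
  gray-bodied vestigial-winged: 2258 × 1/4 = 564.5
  ebony-bodied normal-winged: 2258 × 1/4 = 564.5
  ebony-bodied vestigial-winged: 2258 × 1/4 = 564.5

564.5, 564.5, 564.5, 564.5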